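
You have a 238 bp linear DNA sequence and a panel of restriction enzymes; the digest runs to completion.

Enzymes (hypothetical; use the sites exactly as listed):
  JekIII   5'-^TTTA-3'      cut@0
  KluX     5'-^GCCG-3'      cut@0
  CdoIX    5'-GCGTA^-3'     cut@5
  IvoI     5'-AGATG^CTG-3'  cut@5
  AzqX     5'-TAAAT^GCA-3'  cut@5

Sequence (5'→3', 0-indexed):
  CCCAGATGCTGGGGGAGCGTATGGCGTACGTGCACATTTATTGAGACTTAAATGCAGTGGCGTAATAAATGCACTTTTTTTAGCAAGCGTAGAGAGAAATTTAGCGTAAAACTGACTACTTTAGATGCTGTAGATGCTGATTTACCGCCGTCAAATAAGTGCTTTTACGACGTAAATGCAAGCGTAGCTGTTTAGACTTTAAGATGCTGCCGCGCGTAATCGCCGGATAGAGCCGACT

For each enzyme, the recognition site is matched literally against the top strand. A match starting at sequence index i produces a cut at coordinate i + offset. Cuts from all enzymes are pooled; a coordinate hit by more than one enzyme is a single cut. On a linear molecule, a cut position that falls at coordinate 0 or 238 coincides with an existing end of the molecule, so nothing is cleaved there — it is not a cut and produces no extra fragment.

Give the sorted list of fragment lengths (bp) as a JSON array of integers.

Scan for sites:
  JekIII (TTTA, off=0): starts [36, 78, 99, 119, 140, 163, 190, 197] → cuts [36, 78, 99, 119, 140, 163, 190, 197]
  KluX (GCCG, off=0): starts [146, 208, 221, 231] → cuts [146, 208, 221, 231]
  CdoIX (GCGTA, off=5): starts [16, 23, 59, 86, 103, 181, 213] → cuts [21, 28, 64, 91, 108, 186, 218]
  IvoI (AGATGCTG, off=5): starts [3, 122, 131, 201] → cuts [8, 127, 136, 206]
  AzqX (TAAATGCA, off=5): starts [48, 65, 172] → cuts [53, 70, 177]

All cut coordinates (distinct, sorted): [8, 21, 28, 36, 53, 64, 70, 78, 91, 99, 108, 119, 127, 136, 140, 146, 163, 177, 186, 190, 197, 206, 208, 218, 221, 231]

Fragments:
  [0,8): 8 bp
  [8,21): 13 bp
  [21,28): 7 bp
  [28,36): 8 bp
  [36,53): 17 bp
  [53,64): 11 bp
  [64,70): 6 bp
  [70,78): 8 bp
  [78,91): 13 bp
  [91,99): 8 bp
  [99,108): 9 bp
  [108,119): 11 bp
  [119,127): 8 bp
  [127,136): 9 bp
  [136,140): 4 bp
  [140,146): 6 bp
  [146,163): 17 bp
  [163,177): 14 bp
  [177,186): 9 bp
  [186,190): 4 bp
  [190,197): 7 bp
  [197,206): 9 bp
  [206,208): 2 bp
  [208,218): 10 bp
  [218,221): 3 bp
  [221,231): 10 bp
  [231,238): 7 bp

[2,3,4,4,6,6,7,7,7,8,8,8,8,8,9,9,9,9,10,10,11,11,13,13,14,17,17]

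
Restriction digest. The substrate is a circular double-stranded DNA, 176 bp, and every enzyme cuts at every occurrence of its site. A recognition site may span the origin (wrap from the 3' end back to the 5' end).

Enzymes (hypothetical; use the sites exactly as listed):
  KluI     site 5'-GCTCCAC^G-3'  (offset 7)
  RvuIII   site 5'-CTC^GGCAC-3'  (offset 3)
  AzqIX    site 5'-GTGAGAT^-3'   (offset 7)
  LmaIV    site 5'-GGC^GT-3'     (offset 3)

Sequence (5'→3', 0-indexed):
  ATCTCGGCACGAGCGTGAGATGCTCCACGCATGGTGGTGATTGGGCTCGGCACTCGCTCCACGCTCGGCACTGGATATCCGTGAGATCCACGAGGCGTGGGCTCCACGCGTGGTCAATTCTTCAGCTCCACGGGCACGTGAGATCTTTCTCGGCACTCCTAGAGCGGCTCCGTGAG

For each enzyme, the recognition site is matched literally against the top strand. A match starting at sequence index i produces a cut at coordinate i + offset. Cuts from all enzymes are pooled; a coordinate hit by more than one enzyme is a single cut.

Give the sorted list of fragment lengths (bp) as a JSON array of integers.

Scan for sites:
  KluI (GCTCCACG, off=7): starts [21, 55, 100, 124] → cuts [28, 62, 107, 131]
  RvuIII (CTCGGCAC, off=3): starts [2, 45, 63, 148] → cuts [5, 48, 66, 151]
  AzqIX (GTGAGAT, off=7): starts [14, 80, 137, 171] → cuts [2, 21, 87, 144]
  LmaIV (GGCGT, off=3): starts [93] → cuts [96]

Pooled cuts: [2, 5, 21, 28, 48, 62, 66, 87, 96, 107, 131, 144, 151]

Fragments:
  2→5: 3 bp
  5→21: 16 bp
  21→28: 7 bp
  28→48: 20 bp
  48→62: 14 bp
  62→66: 4 bp
  66→87: 21 bp
  87→96: 9 bp
  96→107: 11 bp
  107→131: 24 bp
  131→144: 13 bp
  144→151: 7 bp
  151→2 (wrap): 176-151+2 = 27 bp

[3,4,7,7,9,11,13,14,16,20,21,24,27]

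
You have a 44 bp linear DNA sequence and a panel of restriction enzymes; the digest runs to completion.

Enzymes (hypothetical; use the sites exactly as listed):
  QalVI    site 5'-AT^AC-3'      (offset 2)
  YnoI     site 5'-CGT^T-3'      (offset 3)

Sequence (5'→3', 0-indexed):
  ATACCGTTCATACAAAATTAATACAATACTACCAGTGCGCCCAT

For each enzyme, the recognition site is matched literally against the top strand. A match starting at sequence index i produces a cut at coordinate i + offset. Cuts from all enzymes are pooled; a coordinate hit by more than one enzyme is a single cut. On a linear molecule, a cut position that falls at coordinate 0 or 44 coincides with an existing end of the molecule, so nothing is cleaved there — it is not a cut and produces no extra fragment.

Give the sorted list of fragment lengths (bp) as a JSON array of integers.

[2,4,5,5,11,17]

Scan for sites:
  QalVI (ATAC, off=2): starts [0, 9, 20, 25] → cuts [2, 11, 22, 27]
  YnoI (CGTT, off=3): starts [4] → cuts [7]

All cut coordinates (distinct, sorted): [2, 7, 11, 22, 27]

Fragments:
  [0,2): 2 bp
  [2,7): 5 bp
  [7,11): 4 bp
  [11,22): 11 bp
  [22,27): 5 bp
  [27,44): 17 bp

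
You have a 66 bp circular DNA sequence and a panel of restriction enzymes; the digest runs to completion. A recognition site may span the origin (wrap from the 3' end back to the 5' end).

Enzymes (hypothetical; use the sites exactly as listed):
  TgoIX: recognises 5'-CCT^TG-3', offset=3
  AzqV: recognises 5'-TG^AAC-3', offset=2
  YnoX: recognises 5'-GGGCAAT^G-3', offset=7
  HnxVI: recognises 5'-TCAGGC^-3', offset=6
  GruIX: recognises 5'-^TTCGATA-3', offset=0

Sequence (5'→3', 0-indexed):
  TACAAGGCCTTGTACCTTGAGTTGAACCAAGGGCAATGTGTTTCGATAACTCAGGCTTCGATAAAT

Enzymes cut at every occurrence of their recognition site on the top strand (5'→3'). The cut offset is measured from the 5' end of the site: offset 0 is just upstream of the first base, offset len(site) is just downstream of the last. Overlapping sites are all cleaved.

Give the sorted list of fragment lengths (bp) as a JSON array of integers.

Scan for sites:
  TgoIX (CCTTG, off=3): starts [7, 14] → cuts [10, 17]
  AzqV (TGAAC, off=2): starts [22] → cuts [24]
  YnoX (GGGCAATG, off=7): starts [30] → cuts [37]
  HnxVI (TCAGGC, off=6): starts [50] → cuts [56]
  GruIX (TTCGATA, off=0): starts [41, 56] → cuts [41, 56]

Pooled cuts: [10, 17, 24, 37, 41, 56]

Fragment lengths:
  10→17: 7 bp
  17→24: 7 bp
  24→37: 13 bp
  37→41: 4 bp
  41→56: 15 bp
  56→10 (wrap): 66-56+10 = 20 bp

[4,7,7,13,15,20]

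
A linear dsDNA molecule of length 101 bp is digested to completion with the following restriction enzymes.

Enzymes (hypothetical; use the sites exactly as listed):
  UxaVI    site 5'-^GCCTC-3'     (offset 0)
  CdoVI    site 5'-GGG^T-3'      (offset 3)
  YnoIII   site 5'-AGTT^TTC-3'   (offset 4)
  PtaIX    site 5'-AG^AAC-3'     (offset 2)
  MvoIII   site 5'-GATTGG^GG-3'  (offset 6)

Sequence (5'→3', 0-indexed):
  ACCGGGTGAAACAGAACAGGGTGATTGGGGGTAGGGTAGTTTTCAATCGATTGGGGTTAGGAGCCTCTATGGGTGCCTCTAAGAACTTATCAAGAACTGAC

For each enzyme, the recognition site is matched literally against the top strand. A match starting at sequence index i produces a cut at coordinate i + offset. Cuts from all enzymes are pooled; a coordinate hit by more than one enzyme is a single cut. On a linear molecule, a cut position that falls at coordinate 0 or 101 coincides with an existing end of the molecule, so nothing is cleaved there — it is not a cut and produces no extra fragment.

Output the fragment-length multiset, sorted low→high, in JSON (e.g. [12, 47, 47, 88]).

[1,2,3,5,5,6,6,7,7,7,8,9,11,11,13]

Per-enzyme occurrences:
  UxaVI (GCCTC, off=0): starts [62, 74] → cuts [62, 74]
  CdoVI (GGGT, off=3): starts [3, 18, 28, 33, 53, 70] → cuts [6, 21, 31, 36, 56, 73]
  YnoIII (AGTTTTC, off=4): starts [37] → cuts [41]
  PtaIX (AGAAC, off=2): starts [12, 81, 92] → cuts [14, 83, 94]
  MvoIII (GATTGGGG, off=6): starts [22, 48] → cuts [28, 54]

All cut coordinates (distinct, sorted): [6, 14, 21, 28, 31, 36, 41, 54, 56, 62, 73, 74, 83, 94]

Fragments:
  [0,6): 6 bp
  [6,14): 8 bp
  [14,21): 7 bp
  [21,28): 7 bp
  [28,31): 3 bp
  [31,36): 5 bp
  [36,41): 5 bp
  [41,54): 13 bp
  [54,56): 2 bp
  [56,62): 6 bp
  [62,73): 11 bp
  [73,74): 1 bp
  [74,83): 9 bp
  [83,94): 11 bp
  [94,101): 7 bp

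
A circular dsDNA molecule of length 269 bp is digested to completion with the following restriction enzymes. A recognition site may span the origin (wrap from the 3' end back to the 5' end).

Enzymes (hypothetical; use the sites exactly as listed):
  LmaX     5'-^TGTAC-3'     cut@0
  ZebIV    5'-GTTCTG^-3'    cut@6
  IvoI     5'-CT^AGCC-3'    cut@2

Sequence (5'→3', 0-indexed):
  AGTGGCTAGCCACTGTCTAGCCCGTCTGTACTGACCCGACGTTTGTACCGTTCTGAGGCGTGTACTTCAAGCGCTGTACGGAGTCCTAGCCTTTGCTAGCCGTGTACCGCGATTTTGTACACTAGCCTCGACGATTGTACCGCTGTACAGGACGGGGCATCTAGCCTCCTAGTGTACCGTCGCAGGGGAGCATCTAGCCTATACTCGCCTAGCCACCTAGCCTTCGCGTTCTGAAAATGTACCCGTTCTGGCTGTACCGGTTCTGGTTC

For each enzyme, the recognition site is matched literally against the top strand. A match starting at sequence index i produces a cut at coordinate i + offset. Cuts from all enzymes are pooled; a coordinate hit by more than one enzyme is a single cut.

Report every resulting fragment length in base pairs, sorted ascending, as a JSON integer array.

Site scan:
  LmaX TGTAC/0: at [26, 43, 60, 74, 102, 115, 135, 143, 172, 237, 252] ⇒ [26, 43, 60, 74, 102, 115, 135, 143, 172, 237, 252]
  ZebIV GTTCTG/6: at [49, 227, 244, 259] ⇒ [55, 233, 250, 265]
  IvoI CTAGCC/2: at [5, 16, 85, 95, 121, 160, 193, 208, 216] ⇒ [7, 18, 87, 97, 123, 162, 195, 210, 218]

Pooled cuts: [7, 18, 26, 43, 55, 60, 74, 87, 97, 102, 115, 123, 135, 143, 162, 172, 195, 210, 218, 233, 237, 250, 252, 265]

Fragments:
  7→18: 11 bp
  18→26: 8 bp
  26→43: 17 bp
  43→55: 12 bp
  55→60: 5 bp
  60→74: 14 bp
  74→87: 13 bp
  87→97: 10 bp
  97→102: 5 bp
  102→115: 13 bp
  115→123: 8 bp
  123→135: 12 bp
  135→143: 8 bp
  143→162: 19 bp
  162→172: 10 bp
  172→195: 23 bp
  195→210: 15 bp
  210→218: 8 bp
  218→233: 15 bp
  233→237: 4 bp
  237→250: 13 bp
  250→252: 2 bp
  252→265: 13 bp
  265→7 (wrap): 269-265+7 = 11 bp

[2,4,5,5,8,8,8,8,10,10,11,11,12,12,13,13,13,13,14,15,15,17,19,23]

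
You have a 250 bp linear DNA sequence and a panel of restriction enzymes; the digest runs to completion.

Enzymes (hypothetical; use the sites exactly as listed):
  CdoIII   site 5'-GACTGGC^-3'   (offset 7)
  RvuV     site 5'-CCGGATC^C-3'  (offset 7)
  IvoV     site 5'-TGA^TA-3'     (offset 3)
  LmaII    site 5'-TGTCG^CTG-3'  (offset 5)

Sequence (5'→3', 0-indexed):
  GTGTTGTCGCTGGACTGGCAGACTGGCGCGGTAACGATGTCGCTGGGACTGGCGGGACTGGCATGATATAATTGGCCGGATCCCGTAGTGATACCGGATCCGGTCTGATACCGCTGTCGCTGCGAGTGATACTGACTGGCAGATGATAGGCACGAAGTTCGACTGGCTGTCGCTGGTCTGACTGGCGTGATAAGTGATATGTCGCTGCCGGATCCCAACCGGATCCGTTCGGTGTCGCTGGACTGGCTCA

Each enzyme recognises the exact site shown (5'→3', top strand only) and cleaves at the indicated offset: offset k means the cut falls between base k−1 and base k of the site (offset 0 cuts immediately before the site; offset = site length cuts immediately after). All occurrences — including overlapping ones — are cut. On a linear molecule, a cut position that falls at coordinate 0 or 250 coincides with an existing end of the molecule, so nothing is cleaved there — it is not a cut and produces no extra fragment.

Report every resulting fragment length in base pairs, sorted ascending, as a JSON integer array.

Site scan:
  CdoIII (GACTGGC, off=7): starts [12, 20, 46, 55, 133, 160, 179, 240] → cuts [19, 27, 53, 62, 140, 167, 186, 247]
  RvuV (CCGGATCC, off=7): starts [75, 93, 207, 218] → cuts [82, 100, 214, 225]
  IvoV (TGATA, off=3): starts [63, 88, 105, 126, 143, 187, 194] → cuts [66, 91, 108, 129, 146, 190, 197]
  LmaII (TGTCGCTG, off=5): starts [4, 37, 114, 167, 199, 232] → cuts [9, 42, 119, 172, 204, 237]

All cut coordinates (distinct, sorted): [9, 19, 27, 42, 53, 62, 66, 82, 91, 100, 108, 119, 129, 140, 146, 167, 172, 186, 190, 197, 204, 214, 225, 237, 247]

Fragment lengths:
  [0,9): 9 bp
  [9,19): 10 bp
  [19,27): 8 bp
  [27,42): 15 bp
  [42,53): 11 bp
  [53,62): 9 bp
  [62,66): 4 bp
  [66,82): 16 bp
  [82,91): 9 bp
  [91,100): 9 bp
  [100,108): 8 bp
  [108,119): 11 bp
  [119,129): 10 bp
  [129,140): 11 bp
  [140,146): 6 bp
  [146,167): 21 bp
  [167,172): 5 bp
  [172,186): 14 bp
  [186,190): 4 bp
  [190,197): 7 bp
  [197,204): 7 bp
  [204,214): 10 bp
  [214,225): 11 bp
  [225,237): 12 bp
  [237,247): 10 bp
  [247,250): 3 bp

[3,4,4,5,6,7,7,8,8,9,9,9,9,10,10,10,10,11,11,11,11,12,14,15,16,21]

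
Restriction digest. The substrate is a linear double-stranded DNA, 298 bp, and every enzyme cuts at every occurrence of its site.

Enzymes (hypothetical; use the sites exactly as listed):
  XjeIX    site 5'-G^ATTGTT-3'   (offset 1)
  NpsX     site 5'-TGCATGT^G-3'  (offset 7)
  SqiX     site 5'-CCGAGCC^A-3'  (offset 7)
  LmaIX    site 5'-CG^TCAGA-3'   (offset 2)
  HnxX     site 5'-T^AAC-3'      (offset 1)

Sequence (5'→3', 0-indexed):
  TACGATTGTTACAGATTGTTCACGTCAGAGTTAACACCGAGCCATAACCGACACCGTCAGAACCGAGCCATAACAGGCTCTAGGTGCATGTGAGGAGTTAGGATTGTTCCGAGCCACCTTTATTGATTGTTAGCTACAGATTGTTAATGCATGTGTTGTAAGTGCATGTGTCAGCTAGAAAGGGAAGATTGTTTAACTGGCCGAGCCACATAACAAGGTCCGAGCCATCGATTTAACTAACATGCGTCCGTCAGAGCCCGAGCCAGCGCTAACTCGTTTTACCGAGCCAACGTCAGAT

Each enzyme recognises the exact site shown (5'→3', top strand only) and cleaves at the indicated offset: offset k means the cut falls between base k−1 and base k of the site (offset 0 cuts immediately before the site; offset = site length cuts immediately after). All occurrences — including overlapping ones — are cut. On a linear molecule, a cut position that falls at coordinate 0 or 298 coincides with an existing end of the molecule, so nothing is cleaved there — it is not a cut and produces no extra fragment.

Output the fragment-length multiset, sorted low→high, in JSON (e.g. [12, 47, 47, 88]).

Per-enzyme occurrences:
  XjeIX (GATTGTT, off=1): starts [3, 13, 101, 124, 138, 186] → cuts [4, 14, 102, 125, 139, 187]
  NpsX (TGCATGTG, off=7): starts [84, 147, 162] → cuts [91, 154, 169]
  SqiX (CCGAGCCA, off=7): starts [36, 62, 108, 200, 219, 257, 281] → cuts [43, 69, 115, 207, 226, 264, 288]
  LmaIX (CGTCAGA, off=2): starts [22, 54, 248, 290] → cuts [24, 56, 250, 292]
  HnxX (TAAC, off=1): starts [31, 44, 70, 193, 210, 233, 237, 269] → cuts [32, 45, 71, 194, 211, 234, 238, 270]

Pooled cuts: [4, 14, 24, 32, 43, 45, 56, 69, 71, 91, 102, 115, 125, 139, 154, 169, 187, 194, 207, 211, 226, 234, 238, 250, 264, 270, 288, 292]

Fragments:
  [0,4): 4 bp
  [4,14): 10 bp
  [14,24): 10 bp
  [24,32): 8 bp
  [32,43): 11 bp
  [43,45): 2 bp
  [45,56): 11 bp
  [56,69): 13 bp
  [69,71): 2 bp
  [71,91): 20 bp
  [91,102): 11 bp
  [102,115): 13 bp
  [115,125): 10 bp
  [125,139): 14 bp
  [139,154): 15 bp
  [154,169): 15 bp
  [169,187): 18 bp
  [187,194): 7 bp
  [194,207): 13 bp
  [207,211): 4 bp
  [211,226): 15 bp
  [226,234): 8 bp
  [234,238): 4 bp
  [238,250): 12 bp
  [250,264): 14 bp
  [264,270): 6 bp
  [270,288): 18 bp
  [288,292): 4 bp
  [292,298): 6 bp

[2,2,4,4,4,4,6,6,7,8,8,10,10,10,11,11,11,12,13,13,13,14,14,15,15,15,18,18,20]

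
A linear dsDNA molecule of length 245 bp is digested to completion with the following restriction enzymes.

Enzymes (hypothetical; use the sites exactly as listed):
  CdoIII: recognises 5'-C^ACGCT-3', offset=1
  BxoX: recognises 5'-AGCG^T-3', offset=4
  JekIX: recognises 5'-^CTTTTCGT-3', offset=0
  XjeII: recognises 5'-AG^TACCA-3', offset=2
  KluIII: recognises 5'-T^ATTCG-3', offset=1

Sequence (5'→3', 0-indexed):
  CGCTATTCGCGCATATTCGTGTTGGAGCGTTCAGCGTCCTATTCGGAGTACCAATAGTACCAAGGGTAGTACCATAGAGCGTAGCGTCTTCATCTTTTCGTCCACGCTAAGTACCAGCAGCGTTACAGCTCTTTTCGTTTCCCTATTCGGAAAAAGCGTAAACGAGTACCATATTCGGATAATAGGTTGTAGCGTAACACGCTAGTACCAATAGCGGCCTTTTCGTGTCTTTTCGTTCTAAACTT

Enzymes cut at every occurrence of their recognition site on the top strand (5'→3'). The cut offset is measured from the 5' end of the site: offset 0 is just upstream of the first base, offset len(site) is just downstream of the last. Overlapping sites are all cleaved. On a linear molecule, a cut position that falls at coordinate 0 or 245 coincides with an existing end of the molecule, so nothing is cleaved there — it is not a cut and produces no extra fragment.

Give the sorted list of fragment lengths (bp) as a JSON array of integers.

[4,4,4,5,6,7,7,7,8,8,8,8,9,10,10,10,11,12,12,13,14,14,15,17,22]

Scan for sites:
  CdoIII CACGCT/1: at [102, 197] ⇒ [103, 198]
  BxoX AGCGT/4: at [25, 32, 77, 82, 118, 154, 190] ⇒ [29, 36, 81, 86, 122, 158, 194]
  JekIX CTTTTCGT/0: at [93, 130, 218, 228] ⇒ [93, 130, 218, 228]
  XjeII AGTACCA/2: at [46, 55, 67, 109, 164, 203] ⇒ [48, 57, 69, 111, 166, 205]
  KluIII TATTCG/1: at [3, 13, 39, 143, 171] ⇒ [4, 14, 40, 144, 172]

All cut coordinates (distinct, sorted): [4, 14, 29, 36, 40, 48, 57, 69, 81, 86, 93, 103, 111, 122, 130, 144, 158, 166, 172, 194, 198, 205, 218, 228]

Fragment lengths:
  [0,4): 4 bp
  [4,14): 10 bp
  [14,29): 15 bp
  [29,36): 7 bp
  [36,40): 4 bp
  [40,48): 8 bp
  [48,57): 9 bp
  [57,69): 12 bp
  [69,81): 12 bp
  [81,86): 5 bp
  [86,93): 7 bp
  [93,103): 10 bp
  [103,111): 8 bp
  [111,122): 11 bp
  [122,130): 8 bp
  [130,144): 14 bp
  [144,158): 14 bp
  [158,166): 8 bp
  [166,172): 6 bp
  [172,194): 22 bp
  [194,198): 4 bp
  [198,205): 7 bp
  [205,218): 13 bp
  [218,228): 10 bp
  [228,245): 17 bp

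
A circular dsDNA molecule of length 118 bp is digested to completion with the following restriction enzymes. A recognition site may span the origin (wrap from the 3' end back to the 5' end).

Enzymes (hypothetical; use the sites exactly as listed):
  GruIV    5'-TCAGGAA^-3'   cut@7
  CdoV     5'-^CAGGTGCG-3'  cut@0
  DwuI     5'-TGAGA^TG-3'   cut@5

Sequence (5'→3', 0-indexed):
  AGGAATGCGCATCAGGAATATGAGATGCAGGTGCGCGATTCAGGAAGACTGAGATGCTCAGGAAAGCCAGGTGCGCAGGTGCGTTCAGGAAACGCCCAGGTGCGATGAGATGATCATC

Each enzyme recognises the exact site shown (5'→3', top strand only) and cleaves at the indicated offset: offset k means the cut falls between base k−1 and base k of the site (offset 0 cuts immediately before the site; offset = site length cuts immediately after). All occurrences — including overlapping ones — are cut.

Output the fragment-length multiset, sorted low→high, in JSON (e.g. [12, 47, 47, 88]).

Scan for sites:
  GruIV TCAGGAA/7: at [11, 39, 57, 84, 116] ⇒ [5, 18, 46, 64, 91]
  CdoV CAGGTGCG/0: at [27, 67, 75, 96] ⇒ [27, 67, 75, 96]
  DwuI TGAGATG/5: at [20, 49, 105] ⇒ [25, 54, 110]

All cut coordinates (distinct, sorted): [5, 18, 25, 27, 46, 54, 64, 67, 75, 91, 96, 110]

Fragments:
  5→18: 13 bp
  18→25: 7 bp
  25→27: 2 bp
  27→46: 19 bp
  46→54: 8 bp
  54→64: 10 bp
  64→67: 3 bp
  67→75: 8 bp
  75→91: 16 bp
  91→96: 5 bp
  96→110: 14 bp
  110→5 (wrap): 118-110+5 = 13 bp

[2,3,5,7,8,8,10,13,13,14,16,19]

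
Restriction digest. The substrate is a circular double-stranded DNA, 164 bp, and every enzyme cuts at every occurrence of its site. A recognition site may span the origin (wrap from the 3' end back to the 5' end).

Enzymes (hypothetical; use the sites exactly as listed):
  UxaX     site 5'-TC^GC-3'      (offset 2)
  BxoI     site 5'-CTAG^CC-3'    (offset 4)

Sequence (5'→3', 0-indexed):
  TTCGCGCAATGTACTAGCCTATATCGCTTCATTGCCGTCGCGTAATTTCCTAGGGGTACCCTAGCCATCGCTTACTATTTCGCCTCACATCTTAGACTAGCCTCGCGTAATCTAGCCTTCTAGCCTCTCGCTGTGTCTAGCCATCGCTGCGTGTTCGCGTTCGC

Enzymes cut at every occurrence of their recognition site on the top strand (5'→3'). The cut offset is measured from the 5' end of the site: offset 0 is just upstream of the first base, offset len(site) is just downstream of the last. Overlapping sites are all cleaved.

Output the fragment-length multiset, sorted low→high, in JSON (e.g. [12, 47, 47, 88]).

Scan for sites:
  UxaX TCGC/2: at [1, 23, 37, 67, 79, 102, 127, 143, 154, 160] ⇒ [3, 25, 39, 69, 81, 104, 129, 145, 156, 162]
  BxoI CTAGCC/4: at [13, 60, 96, 111, 119, 136] ⇒ [17, 64, 100, 115, 123, 140]

Pooled cuts: [3, 17, 25, 39, 64, 69, 81, 100, 104, 115, 123, 129, 140, 145, 156, 162]

Fragments:
  3→17: 14 bp
  17→25: 8 bp
  25→39: 14 bp
  39→64: 25 bp
  64→69: 5 bp
  69→81: 12 bp
  81→100: 19 bp
  100→104: 4 bp
  104→115: 11 bp
  115→123: 8 bp
  123→129: 6 bp
  129→140: 11 bp
  140→145: 5 bp
  145→156: 11 bp
  156→162: 6 bp
  162→3 (wrap): 164-162+3 = 5 bp

[4,5,5,5,6,6,8,8,11,11,11,12,14,14,19,25]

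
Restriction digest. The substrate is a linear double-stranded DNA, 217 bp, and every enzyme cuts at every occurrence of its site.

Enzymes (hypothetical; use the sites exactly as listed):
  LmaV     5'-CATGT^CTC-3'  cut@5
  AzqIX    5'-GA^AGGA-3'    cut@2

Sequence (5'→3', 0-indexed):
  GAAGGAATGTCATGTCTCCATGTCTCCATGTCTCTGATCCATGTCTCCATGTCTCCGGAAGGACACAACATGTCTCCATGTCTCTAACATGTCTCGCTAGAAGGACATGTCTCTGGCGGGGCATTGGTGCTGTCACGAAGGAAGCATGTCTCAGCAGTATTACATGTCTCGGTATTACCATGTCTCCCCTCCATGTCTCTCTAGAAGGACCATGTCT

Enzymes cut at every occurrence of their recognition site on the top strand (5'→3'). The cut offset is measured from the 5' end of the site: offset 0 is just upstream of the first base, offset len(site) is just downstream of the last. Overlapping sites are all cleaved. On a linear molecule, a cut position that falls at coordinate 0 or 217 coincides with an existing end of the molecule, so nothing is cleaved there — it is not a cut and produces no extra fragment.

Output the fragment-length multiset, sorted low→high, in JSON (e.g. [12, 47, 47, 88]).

[2,7,8,8,8,8,9,9,9,11,11,12,13,13,13,14,16,18,28]

Scan for sites:
  LmaV CATGTCTC/5: at [10, 18, 26, 39, 47, 68, 76, 87, 105, 144, 162, 178, 191] ⇒ [15, 23, 31, 44, 52, 73, 81, 92, 110, 149, 167, 183, 196]
  AzqIX GAAGGA/2: at [0, 57, 99, 136, 203] ⇒ [2, 59, 101, 138, 205]

All cut coordinates (distinct, sorted): [2, 15, 23, 31, 44, 52, 59, 73, 81, 92, 101, 110, 138, 149, 167, 183, 196, 205]

Fragments:
  [0,2): 2 bp
  [2,15): 13 bp
  [15,23): 8 bp
  [23,31): 8 bp
  [31,44): 13 bp
  [44,52): 8 bp
  [52,59): 7 bp
  [59,73): 14 bp
  [73,81): 8 bp
  [81,92): 11 bp
  [92,101): 9 bp
  [101,110): 9 bp
  [110,138): 28 bp
  [138,149): 11 bp
  [149,167): 18 bp
  [167,183): 16 bp
  [183,196): 13 bp
  [196,205): 9 bp
  [205,217): 12 bp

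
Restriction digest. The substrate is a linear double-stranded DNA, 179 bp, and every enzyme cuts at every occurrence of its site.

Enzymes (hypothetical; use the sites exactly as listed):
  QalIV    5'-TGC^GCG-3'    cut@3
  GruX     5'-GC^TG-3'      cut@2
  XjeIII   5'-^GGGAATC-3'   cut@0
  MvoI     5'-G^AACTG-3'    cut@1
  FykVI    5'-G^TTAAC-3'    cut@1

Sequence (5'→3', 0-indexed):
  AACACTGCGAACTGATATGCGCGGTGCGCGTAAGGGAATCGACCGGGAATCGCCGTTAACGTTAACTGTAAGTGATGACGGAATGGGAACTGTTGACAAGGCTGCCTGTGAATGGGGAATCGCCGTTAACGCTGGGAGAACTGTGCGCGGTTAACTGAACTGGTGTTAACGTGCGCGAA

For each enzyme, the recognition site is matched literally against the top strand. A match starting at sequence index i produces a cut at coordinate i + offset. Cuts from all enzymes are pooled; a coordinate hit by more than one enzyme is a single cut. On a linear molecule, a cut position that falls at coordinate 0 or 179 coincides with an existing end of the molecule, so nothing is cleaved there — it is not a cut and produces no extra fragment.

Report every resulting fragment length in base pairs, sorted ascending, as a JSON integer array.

[4,5,6,6,6,7,7,7,8,8,9,9,11,11,11,11,12,15,26]

Per-enzyme occurrences:
  QalIV (TGCGCG, off=3): starts [17, 24, 143, 171] → cuts [20, 27, 146, 174]
  GruX (GCTG, off=2): starts [100, 130] → cuts [102, 132]
  XjeIII (GGGAATC, off=0): starts [33, 44, 114] → cuts [33, 44, 114]
  MvoI (GAACTG, off=1): starts [8, 86, 137, 156] → cuts [9, 87, 138, 157]
  FykVI (GTTAAC, off=1): starts [54, 60, 124, 149, 164] → cuts [55, 61, 125, 150, 165]

All cut coordinates (distinct, sorted): [9, 20, 27, 33, 44, 55, 61, 87, 102, 114, 125, 132, 138, 146, 150, 157, 165, 174]

Fragment lengths:
  [0,9): 9 bp
  [9,20): 11 bp
  [20,27): 7 bp
  [27,33): 6 bp
  [33,44): 11 bp
  [44,55): 11 bp
  [55,61): 6 bp
  [61,87): 26 bp
  [87,102): 15 bp
  [102,114): 12 bp
  [114,125): 11 bp
  [125,132): 7 bp
  [132,138): 6 bp
  [138,146): 8 bp
  [146,150): 4 bp
  [150,157): 7 bp
  [157,165): 8 bp
  [165,174): 9 bp
  [174,179): 5 bp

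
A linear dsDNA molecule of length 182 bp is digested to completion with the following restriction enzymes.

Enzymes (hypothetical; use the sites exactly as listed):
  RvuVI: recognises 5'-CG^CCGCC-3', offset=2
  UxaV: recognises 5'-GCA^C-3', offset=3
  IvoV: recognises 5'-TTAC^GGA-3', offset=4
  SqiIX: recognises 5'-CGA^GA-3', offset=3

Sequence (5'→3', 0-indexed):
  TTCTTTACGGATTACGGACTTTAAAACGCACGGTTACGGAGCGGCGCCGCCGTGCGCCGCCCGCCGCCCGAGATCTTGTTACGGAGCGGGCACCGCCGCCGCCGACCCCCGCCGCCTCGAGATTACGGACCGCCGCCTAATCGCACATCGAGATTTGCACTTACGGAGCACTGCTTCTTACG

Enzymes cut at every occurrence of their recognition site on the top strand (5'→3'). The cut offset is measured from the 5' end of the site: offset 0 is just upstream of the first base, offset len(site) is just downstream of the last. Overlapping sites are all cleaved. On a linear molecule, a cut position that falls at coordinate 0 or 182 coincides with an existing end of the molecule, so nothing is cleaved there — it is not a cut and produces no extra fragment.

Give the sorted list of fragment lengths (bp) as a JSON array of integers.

Per-enzyme occurrences:
  RvuVI (CGCCGCC, off=2): starts [44, 54, 61, 93, 96, 109, 130] → cuts [46, 56, 63, 95, 98, 111, 132]
  UxaV (GCAC, off=3): starts [27, 89, 142, 156, 167] → cuts [30, 92, 145, 159, 170]
  IvoV (TTACGGA, off=4): starts [4, 11, 33, 78, 122, 160] → cuts [8, 15, 37, 82, 126, 164]
  SqiIX (CGAGA, off=3): starts [68, 117, 148] → cuts [71, 120, 151]

All cut coordinates (distinct, sorted): [8, 15, 30, 37, 46, 56, 63, 71, 82, 92, 95, 98, 111, 120, 126, 132, 145, 151, 159, 164, 170]

Fragments:
  [0,8): 8 bp
  [8,15): 7 bp
  [15,30): 15 bp
  [30,37): 7 bp
  [37,46): 9 bp
  [46,56): 10 bp
  [56,63): 7 bp
  [63,71): 8 bp
  [71,82): 11 bp
  [82,92): 10 bp
  [92,95): 3 bp
  [95,98): 3 bp
  [98,111): 13 bp
  [111,120): 9 bp
  [120,126): 6 bp
  [126,132): 6 bp
  [132,145): 13 bp
  [145,151): 6 bp
  [151,159): 8 bp
  [159,164): 5 bp
  [164,170): 6 bp
  [170,182): 12 bp

[3,3,5,6,6,6,6,7,7,7,8,8,8,9,9,10,10,11,12,13,13,15]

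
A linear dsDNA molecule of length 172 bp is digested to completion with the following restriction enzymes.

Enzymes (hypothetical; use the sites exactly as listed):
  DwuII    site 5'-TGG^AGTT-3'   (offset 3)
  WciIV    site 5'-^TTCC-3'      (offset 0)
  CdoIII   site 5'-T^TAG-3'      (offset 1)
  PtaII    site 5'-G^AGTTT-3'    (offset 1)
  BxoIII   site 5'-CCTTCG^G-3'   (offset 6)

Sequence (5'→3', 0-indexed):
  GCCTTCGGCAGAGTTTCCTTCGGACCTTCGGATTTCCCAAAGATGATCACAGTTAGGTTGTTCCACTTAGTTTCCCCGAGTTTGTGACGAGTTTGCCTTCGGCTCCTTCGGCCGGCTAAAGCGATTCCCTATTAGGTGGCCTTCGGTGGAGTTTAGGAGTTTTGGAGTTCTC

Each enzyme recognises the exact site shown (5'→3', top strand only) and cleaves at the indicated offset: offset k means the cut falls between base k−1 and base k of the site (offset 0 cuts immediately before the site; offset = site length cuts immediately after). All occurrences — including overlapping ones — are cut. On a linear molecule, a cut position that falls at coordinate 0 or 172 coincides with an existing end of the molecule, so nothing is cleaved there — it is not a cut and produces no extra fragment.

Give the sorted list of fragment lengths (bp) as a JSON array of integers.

Scan for sites:
  DwuII (TGGAGTT, off=3): starts [146, 162] → cuts [149, 165]
  WciIV (TTCC, off=0): starts [14, 33, 60, 71, 124] → cuts [14, 33, 60, 71, 124]
  CdoIII (TTAG, off=1): starts [52, 66, 131, 152] → cuts [53, 67, 132, 153]
  PtaII (GAGTTT, off=1): starts [10, 77, 88, 148, 156] → cuts [11, 78, 89, 149, 157]
  BxoIII (CCTTCGG, off=6): starts [1, 16, 24, 95, 104, 139] → cuts [7, 22, 30, 101, 110, 145]

Pooled cuts: [7, 11, 14, 22, 30, 33, 53, 60, 67, 71, 78, 89, 101, 110, 124, 132, 145, 149, 153, 157, 165]

Fragments:
  [0,7): 7 bp
  [7,11): 4 bp
  [11,14): 3 bp
  [14,22): 8 bp
  [22,30): 8 bp
  [30,33): 3 bp
  [33,53): 20 bp
  [53,60): 7 bp
  [60,67): 7 bp
  [67,71): 4 bp
  [71,78): 7 bp
  [78,89): 11 bp
  [89,101): 12 bp
  [101,110): 9 bp
  [110,124): 14 bp
  [124,132): 8 bp
  [132,145): 13 bp
  [145,149): 4 bp
  [149,153): 4 bp
  [153,157): 4 bp
  [157,165): 8 bp
  [165,172): 7 bp

[3,3,4,4,4,4,4,7,7,7,7,7,8,8,8,8,9,11,12,13,14,20]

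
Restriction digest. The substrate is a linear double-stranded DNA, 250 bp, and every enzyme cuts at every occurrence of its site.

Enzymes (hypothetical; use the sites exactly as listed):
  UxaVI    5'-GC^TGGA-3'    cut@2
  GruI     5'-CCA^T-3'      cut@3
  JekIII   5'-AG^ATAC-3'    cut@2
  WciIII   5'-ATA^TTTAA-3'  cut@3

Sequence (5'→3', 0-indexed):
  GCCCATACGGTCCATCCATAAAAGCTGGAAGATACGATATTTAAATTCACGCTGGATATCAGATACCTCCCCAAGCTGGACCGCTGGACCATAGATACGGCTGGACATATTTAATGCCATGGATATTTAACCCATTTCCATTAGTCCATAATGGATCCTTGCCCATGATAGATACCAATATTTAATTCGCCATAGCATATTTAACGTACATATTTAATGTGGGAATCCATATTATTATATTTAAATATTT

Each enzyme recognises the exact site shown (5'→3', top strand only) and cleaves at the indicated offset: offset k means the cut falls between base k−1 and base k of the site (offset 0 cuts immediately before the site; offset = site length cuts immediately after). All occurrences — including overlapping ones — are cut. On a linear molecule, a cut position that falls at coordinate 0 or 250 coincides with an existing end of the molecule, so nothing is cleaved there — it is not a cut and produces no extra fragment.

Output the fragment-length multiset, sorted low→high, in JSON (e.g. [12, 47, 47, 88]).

Per-enzyme occurrences:
  UxaVI GCTGGA/2: at [23, 50, 74, 82, 99] ⇒ [25, 52, 76, 84, 101]
  GruI CCAT/3: at [2, 11, 15, 88, 116, 131, 137, 145, 162, 189, 226] ⇒ [5, 14, 18, 91, 119, 134, 140, 148, 165, 192, 229]
  JekIII AGATAC/2: at [29, 60, 92, 169] ⇒ [31, 62, 94, 171]
  WciIII ATATTTAA/3: at [36, 106, 122, 177, 196, 209, 236] ⇒ [39, 109, 125, 180, 199, 212, 239]

All cut coordinates (distinct, sorted): [5, 14, 18, 25, 31, 39, 52, 62, 76, 84, 91, 94, 101, 109, 119, 125, 134, 140, 148, 165, 171, 180, 192, 199, 212, 229, 239]

Fragment lengths:
  [0,5): 5 bp
  [5,14): 9 bp
  [14,18): 4 bp
  [18,25): 7 bp
  [25,31): 6 bp
  [31,39): 8 bp
  [39,52): 13 bp
  [52,62): 10 bp
  [62,76): 14 bp
  [76,84): 8 bp
  [84,91): 7 bp
  [91,94): 3 bp
  [94,101): 7 bp
  [101,109): 8 bp
  [109,119): 10 bp
  [119,125): 6 bp
  [125,134): 9 bp
  [134,140): 6 bp
  [140,148): 8 bp
  [148,165): 17 bp
  [165,171): 6 bp
  [171,180): 9 bp
  [180,192): 12 bp
  [192,199): 7 bp
  [199,212): 13 bp
  [212,229): 17 bp
  [229,239): 10 bp
  [239,250): 11 bp

[3,4,5,6,6,6,6,7,7,7,7,8,8,8,8,9,9,9,10,10,10,11,12,13,13,14,17,17]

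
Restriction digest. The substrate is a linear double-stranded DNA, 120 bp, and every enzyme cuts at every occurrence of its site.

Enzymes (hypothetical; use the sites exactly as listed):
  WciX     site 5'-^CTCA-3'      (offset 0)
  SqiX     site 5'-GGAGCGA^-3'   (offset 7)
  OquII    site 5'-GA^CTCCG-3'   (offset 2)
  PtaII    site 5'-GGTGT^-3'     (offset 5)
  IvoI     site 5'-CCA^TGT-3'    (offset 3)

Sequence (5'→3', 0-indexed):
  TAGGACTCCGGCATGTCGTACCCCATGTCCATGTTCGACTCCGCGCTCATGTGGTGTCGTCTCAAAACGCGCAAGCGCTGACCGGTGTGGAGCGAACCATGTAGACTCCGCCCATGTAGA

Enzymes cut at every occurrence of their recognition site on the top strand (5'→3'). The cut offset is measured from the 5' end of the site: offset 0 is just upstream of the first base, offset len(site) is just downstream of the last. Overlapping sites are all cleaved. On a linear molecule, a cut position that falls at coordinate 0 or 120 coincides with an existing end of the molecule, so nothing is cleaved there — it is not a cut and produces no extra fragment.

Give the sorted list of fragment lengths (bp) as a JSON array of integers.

Site scan:
  WciX CTCA/0: at [45, 60] ⇒ [45, 60]
  SqiX GGAGCGA/7: at [88] ⇒ [95]
  OquII GACTCCG/2: at [3, 36, 103] ⇒ [5, 38, 105]
  PtaII GGTGT/5: at [52, 83] ⇒ [57, 88]
  IvoI CCATGT/3: at [22, 28, 96, 111] ⇒ [25, 31, 99, 114]

Pooled cuts: [5, 25, 31, 38, 45, 57, 60, 88, 95, 99, 105, 114]

Fragment lengths:
  [0,5): 5 bp
  [5,25): 20 bp
  [25,31): 6 bp
  [31,38): 7 bp
  [38,45): 7 bp
  [45,57): 12 bp
  [57,60): 3 bp
  [60,88): 28 bp
  [88,95): 7 bp
  [95,99): 4 bp
  [99,105): 6 bp
  [105,114): 9 bp
  [114,120): 6 bp

[3,4,5,6,6,6,7,7,7,9,12,20,28]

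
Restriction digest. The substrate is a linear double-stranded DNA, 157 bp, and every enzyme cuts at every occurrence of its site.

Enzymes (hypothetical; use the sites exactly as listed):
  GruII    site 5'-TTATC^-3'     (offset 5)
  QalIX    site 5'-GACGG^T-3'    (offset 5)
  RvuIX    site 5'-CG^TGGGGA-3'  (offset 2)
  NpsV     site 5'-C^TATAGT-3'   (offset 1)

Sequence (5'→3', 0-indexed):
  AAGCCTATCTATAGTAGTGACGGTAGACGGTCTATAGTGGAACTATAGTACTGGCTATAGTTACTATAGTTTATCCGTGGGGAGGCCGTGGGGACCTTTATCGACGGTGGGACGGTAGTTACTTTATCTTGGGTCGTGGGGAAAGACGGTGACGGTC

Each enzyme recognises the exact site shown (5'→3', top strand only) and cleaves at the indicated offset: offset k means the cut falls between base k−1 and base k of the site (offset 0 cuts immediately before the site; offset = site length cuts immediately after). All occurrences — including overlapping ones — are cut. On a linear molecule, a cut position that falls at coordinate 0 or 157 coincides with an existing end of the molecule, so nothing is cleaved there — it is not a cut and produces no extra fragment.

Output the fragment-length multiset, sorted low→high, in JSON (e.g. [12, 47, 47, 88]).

Site scan:
  GruII TTATC/5: at [70, 97, 123] ⇒ [75, 102, 128]
  QalIX GACGGT/5: at [18, 25, 102, 110, 144, 150] ⇒ [23, 30, 107, 115, 149, 155]
  RvuIX CGTGGGGA/2: at [75, 86, 134] ⇒ [77, 88, 136]
  NpsV CTATAGT/1: at [8, 31, 42, 54, 63] ⇒ [9, 32, 43, 55, 64]

All cut coordinates (distinct, sorted): [9, 23, 30, 32, 43, 55, 64, 75, 77, 88, 102, 107, 115, 128, 136, 149, 155]

Fragment lengths:
  [0,9): 9 bp
  [9,23): 14 bp
  [23,30): 7 bp
  [30,32): 2 bp
  [32,43): 11 bp
  [43,55): 12 bp
  [55,64): 9 bp
  [64,75): 11 bp
  [75,77): 2 bp
  [77,88): 11 bp
  [88,102): 14 bp
  [102,107): 5 bp
  [107,115): 8 bp
  [115,128): 13 bp
  [128,136): 8 bp
  [136,149): 13 bp
  [149,155): 6 bp
  [155,157): 2 bp

[2,2,2,5,6,7,8,8,9,9,11,11,11,12,13,13,14,14]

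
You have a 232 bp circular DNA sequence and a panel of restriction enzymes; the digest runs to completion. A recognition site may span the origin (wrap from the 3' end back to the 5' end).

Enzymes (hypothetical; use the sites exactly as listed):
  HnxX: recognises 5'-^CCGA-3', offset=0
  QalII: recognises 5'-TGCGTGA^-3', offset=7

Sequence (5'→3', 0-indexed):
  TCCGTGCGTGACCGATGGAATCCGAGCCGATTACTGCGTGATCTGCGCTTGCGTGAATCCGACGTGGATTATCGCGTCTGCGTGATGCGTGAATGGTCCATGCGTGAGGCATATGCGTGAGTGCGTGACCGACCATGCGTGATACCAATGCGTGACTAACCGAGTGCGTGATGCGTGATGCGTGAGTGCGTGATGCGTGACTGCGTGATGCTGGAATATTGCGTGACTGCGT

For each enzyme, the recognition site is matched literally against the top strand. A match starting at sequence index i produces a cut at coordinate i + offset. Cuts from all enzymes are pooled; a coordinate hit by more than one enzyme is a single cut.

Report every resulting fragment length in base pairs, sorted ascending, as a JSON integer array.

Site scan:
  HnxX (CCGA, off=0): starts [11, 21, 26, 58, 128, 159] → cuts [11, 21, 26, 58, 128, 159]
  QalII (TGCGTGA, off=7): starts [4, 34, 49, 78, 85, 100, 113, 121, 135, 148, 164, 171, 178, 186, 193, 201, 219] → cuts [11, 41, 56, 85, 92, 107, 120, 128, 142, 155, 171, 178, 185, 193, 200, 208, 226]

Pooled cuts: [11, 21, 26, 41, 56, 58, 85, 92, 107, 120, 128, 142, 155, 159, 171, 178, 185, 193, 200, 208, 226]

Fragments:
  11→21: 10 bp
  21→26: 5 bp
  26→41: 15 bp
  41→56: 15 bp
  56→58: 2 bp
  58→85: 27 bp
  85→92: 7 bp
  92→107: 15 bp
  107→120: 13 bp
  120→128: 8 bp
  128→142: 14 bp
  142→155: 13 bp
  155→159: 4 bp
  159→171: 12 bp
  171→178: 7 bp
  178→185: 7 bp
  185→193: 8 bp
  193→200: 7 bp
  200→208: 8 bp
  208→226: 18 bp
  226→11 (wrap): 232-226+11 = 17 bp

[2,4,5,7,7,7,7,8,8,8,10,12,13,13,14,15,15,15,17,18,27]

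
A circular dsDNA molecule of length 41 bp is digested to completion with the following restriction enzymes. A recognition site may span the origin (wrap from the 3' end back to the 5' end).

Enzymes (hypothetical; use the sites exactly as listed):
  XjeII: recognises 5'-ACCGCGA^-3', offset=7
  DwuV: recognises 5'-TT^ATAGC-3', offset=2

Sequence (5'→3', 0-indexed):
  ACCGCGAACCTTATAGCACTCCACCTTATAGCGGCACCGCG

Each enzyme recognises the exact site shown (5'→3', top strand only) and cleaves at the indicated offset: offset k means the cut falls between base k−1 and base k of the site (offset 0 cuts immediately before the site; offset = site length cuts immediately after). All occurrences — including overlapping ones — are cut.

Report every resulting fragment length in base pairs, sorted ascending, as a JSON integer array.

[5,6,15,15]

Scan for sites:
  XjeII (ACCGCGA, off=7): starts [0, 35] → cuts [1, 7]
  DwuV (TTATAGC, off=2): starts [10, 25] → cuts [12, 27]

Pooled cuts: [1, 7, 12, 27]

Fragment lengths:
  1→7: 6 bp
  7→12: 5 bp
  12→27: 15 bp
  27→1 (wrap): 41-27+1 = 15 bp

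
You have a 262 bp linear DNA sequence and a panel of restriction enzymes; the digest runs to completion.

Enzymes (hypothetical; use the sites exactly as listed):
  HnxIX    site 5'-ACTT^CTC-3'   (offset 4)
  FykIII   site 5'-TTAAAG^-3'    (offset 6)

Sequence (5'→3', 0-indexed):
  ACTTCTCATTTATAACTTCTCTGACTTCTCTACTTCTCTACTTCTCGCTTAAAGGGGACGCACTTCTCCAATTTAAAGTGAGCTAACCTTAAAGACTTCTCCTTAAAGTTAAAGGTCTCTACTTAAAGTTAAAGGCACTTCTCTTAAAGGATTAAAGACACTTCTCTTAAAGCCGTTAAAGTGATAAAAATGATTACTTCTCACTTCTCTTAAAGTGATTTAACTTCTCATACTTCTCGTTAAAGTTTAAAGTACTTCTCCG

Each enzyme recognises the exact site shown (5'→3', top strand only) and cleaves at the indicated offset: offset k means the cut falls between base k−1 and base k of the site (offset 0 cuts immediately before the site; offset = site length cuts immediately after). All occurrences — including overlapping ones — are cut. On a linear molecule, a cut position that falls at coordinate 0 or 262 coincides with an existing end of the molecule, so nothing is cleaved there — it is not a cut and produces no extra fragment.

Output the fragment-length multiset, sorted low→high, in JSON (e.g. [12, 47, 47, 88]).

Scan for sites:
  HnxIX ACTTCTC/4: at [0, 14, 23, 31, 39, 61, 94, 136, 159, 195, 202, 222, 231, 253] ⇒ [4, 18, 27, 35, 43, 65, 98, 140, 163, 199, 206, 226, 235, 257]
  FykIII TTAAAG/6: at [48, 72, 88, 102, 108, 122, 128, 143, 151, 166, 175, 209, 239, 246] ⇒ [54, 78, 94, 108, 114, 128, 134, 149, 157, 172, 181, 215, 245, 252]

All cut coordinates (distinct, sorted): [4, 18, 27, 35, 43, 54, 65, 78, 94, 98, 108, 114, 128, 134, 140, 149, 157, 163, 172, 181, 199, 206, 215, 226, 235, 245, 252, 257]

Fragments:
  [0,4): 4 bp
  [4,18): 14 bp
  [18,27): 9 bp
  [27,35): 8 bp
  [35,43): 8 bp
  [43,54): 11 bp
  [54,65): 11 bp
  [65,78): 13 bp
  [78,94): 16 bp
  [94,98): 4 bp
  [98,108): 10 bp
  [108,114): 6 bp
  [114,128): 14 bp
  [128,134): 6 bp
  [134,140): 6 bp
  [140,149): 9 bp
  [149,157): 8 bp
  [157,163): 6 bp
  [163,172): 9 bp
  [172,181): 9 bp
  [181,199): 18 bp
  [199,206): 7 bp
  [206,215): 9 bp
  [215,226): 11 bp
  [226,235): 9 bp
  [235,245): 10 bp
  [245,252): 7 bp
  [252,257): 5 bp
  [257,262): 5 bp

[4,4,5,5,6,6,6,6,7,7,8,8,8,9,9,9,9,9,9,10,10,11,11,11,13,14,14,16,18]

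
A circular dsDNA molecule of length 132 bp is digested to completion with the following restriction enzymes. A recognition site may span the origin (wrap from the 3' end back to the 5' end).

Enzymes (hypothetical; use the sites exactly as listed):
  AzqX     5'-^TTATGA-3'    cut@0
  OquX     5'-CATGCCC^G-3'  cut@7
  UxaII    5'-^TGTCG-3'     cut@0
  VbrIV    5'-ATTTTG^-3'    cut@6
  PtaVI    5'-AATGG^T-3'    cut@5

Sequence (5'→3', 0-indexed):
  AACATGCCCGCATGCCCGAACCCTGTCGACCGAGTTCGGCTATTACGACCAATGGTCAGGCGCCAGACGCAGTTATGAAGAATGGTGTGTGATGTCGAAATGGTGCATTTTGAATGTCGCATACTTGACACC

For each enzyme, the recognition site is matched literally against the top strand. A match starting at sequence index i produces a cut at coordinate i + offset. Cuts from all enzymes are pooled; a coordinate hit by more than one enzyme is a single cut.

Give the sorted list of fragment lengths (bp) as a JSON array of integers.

Scan for sites:
  AzqX TTATGA/0: at [72] ⇒ [72]
  OquX CATGCCCG/7: at [2, 10] ⇒ [9, 17]
  UxaII TGTCG/0: at [23, 92, 114] ⇒ [23, 92, 114]
  VbrIV ATTTTG/6: at [106] ⇒ [112]
  PtaVI AATGGT/5: at [50, 80, 98] ⇒ [55, 85, 103]

All cut coordinates (distinct, sorted): [9, 17, 23, 55, 72, 85, 92, 103, 112, 114]

Fragment lengths:
  9→17: 8 bp
  17→23: 6 bp
  23→55: 32 bp
  55→72: 17 bp
  72→85: 13 bp
  85→92: 7 bp
  92→103: 11 bp
  103→112: 9 bp
  112→114: 2 bp
  114→9 (wrap): 132-114+9 = 27 bp

[2,6,7,8,9,11,13,17,27,32]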